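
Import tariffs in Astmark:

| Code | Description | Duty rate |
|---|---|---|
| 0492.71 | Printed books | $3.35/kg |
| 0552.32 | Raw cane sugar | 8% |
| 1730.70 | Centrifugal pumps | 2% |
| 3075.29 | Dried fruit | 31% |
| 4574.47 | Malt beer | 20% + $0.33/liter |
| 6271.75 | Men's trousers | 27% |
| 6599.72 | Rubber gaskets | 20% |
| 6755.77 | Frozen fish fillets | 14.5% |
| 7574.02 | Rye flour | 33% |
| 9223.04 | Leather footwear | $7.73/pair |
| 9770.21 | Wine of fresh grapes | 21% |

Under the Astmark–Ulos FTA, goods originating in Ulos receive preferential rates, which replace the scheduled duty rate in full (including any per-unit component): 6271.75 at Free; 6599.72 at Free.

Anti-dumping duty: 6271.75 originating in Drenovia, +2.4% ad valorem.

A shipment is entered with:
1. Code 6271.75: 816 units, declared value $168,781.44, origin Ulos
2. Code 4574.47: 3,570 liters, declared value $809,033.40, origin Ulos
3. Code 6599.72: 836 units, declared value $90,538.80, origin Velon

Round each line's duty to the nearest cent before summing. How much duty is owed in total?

$181,092.54

Line 1 (6271.75, Ulos, 816 units, $168,781.44):
Base rate for 6271.75 is 27%.
Origin Ulos qualifies under the Astmark–Ulos agreement and 6271.75 is covered: preferential rate Free applies instead.
The additional-duty order on 6271.75 targets Drenovia, not Ulos; it does not apply.
Duty = $168,781.44 × 0% = $0.00.
Line 2 (4574.47, Ulos, 3,570 liters, $809,033.40):
Base rate for 4574.47 is 20% + $0.33/liter.
Origin Ulos is the FTA partner but 4574.47 is not on the preference list; base rate stands.
Duty = $809,033.40 × 20% + 3,570 × $0.33 = $162,984.78.
Line 3 (6599.72, Velon, 836 units, $90,538.80):
Base rate for 6599.72 is 20%.
6599.72 has an FTA preferential rate, but origin Velon is not Ulos; base rate stands.
Duty = $90,538.80 × 20% = $18,107.76.
Total = $0.00 + $162,984.78 + $18,107.76 = $181,092.54.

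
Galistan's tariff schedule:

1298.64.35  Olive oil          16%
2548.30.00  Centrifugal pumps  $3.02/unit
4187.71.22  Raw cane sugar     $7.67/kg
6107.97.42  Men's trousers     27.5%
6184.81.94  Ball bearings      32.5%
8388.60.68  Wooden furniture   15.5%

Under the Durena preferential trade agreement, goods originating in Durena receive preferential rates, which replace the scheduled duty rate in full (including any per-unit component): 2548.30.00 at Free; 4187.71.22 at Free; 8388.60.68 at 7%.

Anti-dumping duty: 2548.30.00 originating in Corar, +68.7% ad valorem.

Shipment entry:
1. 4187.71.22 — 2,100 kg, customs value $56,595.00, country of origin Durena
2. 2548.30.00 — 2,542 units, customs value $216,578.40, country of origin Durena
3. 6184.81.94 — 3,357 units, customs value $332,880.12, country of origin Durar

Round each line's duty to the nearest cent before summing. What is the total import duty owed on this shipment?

Line 1 (4187.71.22, Durena, 2,100 kg, $56,595.00):
Base rate for 4187.71.22 is $7.67/kg.
Origin Durena qualifies under the Galistan–Durena agreement and 4187.71.22 is covered: preferential rate Free applies instead.
Duty = $56,595.00 × 0% = $0.00.
Line 2 (2548.30.00, Durena, 2,542 units, $216,578.40):
Base rate for 2548.30.00 is $3.02/unit.
Origin Durena qualifies under the Galistan–Durena agreement and 2548.30.00 is covered: preferential rate Free applies instead.
The additional-duty order on 2548.30.00 targets Corar, not Durena; it does not apply.
Duty = $216,578.40 × 0% = $0.00.
Line 3 (6184.81.94, Durar, 3,357 units, $332,880.12):
Base rate for 6184.81.94 is 32.5%.
Duty = $332,880.12 × 32.5% = $108,186.04.
Total = $0.00 + $0.00 + $108,186.04 = $108,186.04.

$108,186.04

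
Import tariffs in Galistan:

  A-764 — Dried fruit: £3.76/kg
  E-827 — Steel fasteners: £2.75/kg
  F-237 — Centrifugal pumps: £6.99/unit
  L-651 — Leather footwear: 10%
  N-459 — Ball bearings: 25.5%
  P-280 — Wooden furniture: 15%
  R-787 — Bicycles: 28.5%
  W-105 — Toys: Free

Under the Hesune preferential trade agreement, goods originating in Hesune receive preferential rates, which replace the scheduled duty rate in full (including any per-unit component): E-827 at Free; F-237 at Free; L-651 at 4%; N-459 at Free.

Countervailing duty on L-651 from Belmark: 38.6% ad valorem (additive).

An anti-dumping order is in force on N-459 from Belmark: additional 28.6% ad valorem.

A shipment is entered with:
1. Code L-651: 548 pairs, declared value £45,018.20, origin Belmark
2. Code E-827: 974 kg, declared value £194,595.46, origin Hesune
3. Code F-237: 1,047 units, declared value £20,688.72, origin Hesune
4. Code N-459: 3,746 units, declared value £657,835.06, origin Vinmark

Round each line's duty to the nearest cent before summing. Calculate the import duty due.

Line 1 (L-651, Belmark, 548 pairs, £45,018.20):
Base rate for L-651 is 10%.
L-651 has an FTA preferential rate, but origin Belmark is not Hesune; base rate stands.
Additional duty on L-651 from Belmark: +38.6%. Applied ad valorem rate: 10% + 38.6% = 48.6%.
Duty = £45,018.20 × 48.6% = £21,878.85.
Line 2 (E-827, Hesune, 974 kg, £194,595.46):
Base rate for E-827 is £2.75/kg.
Origin Hesune qualifies under the Galistan–Hesune agreement and E-827 is covered: preferential rate Free applies instead.
Duty = £194,595.46 × 0% = £0.00.
Line 3 (F-237, Hesune, 1,047 units, £20,688.72):
Base rate for F-237 is £6.99/unit.
Origin Hesune qualifies under the Galistan–Hesune agreement and F-237 is covered: preferential rate Free applies instead.
Duty = £20,688.72 × 0% = £0.00.
Line 4 (N-459, Vinmark, 3,746 units, £657,835.06):
Base rate for N-459 is 25.5%.
N-459 has an FTA preferential rate, but origin Vinmark is not Hesune; base rate stands.
The additional-duty order on N-459 targets Belmark, not Vinmark; it does not apply.
Duty = £657,835.06 × 25.5% = £167,747.94.
Total = £21,878.85 + £0.00 + £0.00 + £167,747.94 = £189,626.79.

£189,626.79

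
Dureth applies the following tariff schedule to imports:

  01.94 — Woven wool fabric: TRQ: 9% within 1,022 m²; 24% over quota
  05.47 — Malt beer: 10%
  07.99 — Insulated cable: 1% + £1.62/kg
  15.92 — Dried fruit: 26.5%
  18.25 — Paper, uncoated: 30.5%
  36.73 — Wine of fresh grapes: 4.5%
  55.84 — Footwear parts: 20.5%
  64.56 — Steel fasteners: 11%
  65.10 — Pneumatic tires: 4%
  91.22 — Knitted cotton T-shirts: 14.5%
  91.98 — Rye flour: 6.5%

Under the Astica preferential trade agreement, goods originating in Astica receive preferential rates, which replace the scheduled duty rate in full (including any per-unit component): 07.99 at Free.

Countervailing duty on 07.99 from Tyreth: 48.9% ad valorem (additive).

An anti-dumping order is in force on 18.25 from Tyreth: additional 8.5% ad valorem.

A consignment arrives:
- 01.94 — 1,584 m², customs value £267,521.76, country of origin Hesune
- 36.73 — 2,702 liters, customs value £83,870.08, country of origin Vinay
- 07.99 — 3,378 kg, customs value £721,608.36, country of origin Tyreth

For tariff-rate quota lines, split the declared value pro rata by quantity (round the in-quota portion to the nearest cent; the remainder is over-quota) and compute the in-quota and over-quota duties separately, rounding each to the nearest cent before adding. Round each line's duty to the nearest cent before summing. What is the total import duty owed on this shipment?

£407,643.46

Line 1 (01.94, Hesune, 1,584 m², £267,521.76):
Code 01.94 is under a tariff-rate quota (threshold 1,022 m²). In-quota: 1,022 m² at 9%; over-quota: 562 m² at 24%.
Pro-rata value split: in-quota = £267,521.76 × 1,022/1,584 = £172,605.58; over-quota = £267,521.76 − £172,605.58 = £94,916.18.
In-quota duty = £172,605.58 × 9% = £15,534.50. Over-quota duty = £94,916.18 × 24% = £22,779.88.
Line duty = £15,534.50 + £22,779.88 = £38,314.38.
Line 2 (36.73, Vinay, 2,702 liters, £83,870.08):
Base rate for 36.73 is 4.5%.
Duty = £83,870.08 × 4.5% = £3,774.15.
Line 3 (07.99, Tyreth, 3,378 kg, £721,608.36):
Base rate for 07.99 is 1% + £1.62/kg.
07.99 has an FTA preferential rate, but origin Tyreth is not Astica; base rate stands.
Additional duty on 07.99 from Tyreth: +48.9%. Applied ad valorem rate: 1% + 48.9% = 49.9%.
Duty = £721,608.36 × 49.9% + 3,378 × £1.62 = £365,554.93.
Total = £38,314.38 + £3,774.15 + £365,554.93 = £407,643.46.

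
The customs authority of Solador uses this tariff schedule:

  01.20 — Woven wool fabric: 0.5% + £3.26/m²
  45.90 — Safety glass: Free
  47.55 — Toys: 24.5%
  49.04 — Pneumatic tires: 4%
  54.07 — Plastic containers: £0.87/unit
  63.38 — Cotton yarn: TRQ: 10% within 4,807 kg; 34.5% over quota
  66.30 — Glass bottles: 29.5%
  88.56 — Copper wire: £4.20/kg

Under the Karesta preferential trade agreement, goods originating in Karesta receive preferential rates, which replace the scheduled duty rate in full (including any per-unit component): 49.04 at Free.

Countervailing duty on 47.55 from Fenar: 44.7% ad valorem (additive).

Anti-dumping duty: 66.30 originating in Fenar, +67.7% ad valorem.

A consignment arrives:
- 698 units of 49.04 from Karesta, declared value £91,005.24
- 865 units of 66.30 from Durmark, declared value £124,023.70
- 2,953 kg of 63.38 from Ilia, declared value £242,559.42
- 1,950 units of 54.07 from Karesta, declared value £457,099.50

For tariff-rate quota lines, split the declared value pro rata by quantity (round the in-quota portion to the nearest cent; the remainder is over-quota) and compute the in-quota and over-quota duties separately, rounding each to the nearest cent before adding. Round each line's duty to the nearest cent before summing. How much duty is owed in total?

£62,539.43

Line 1 (49.04, Karesta, 698 units, £91,005.24):
Base rate for 49.04 is 4%.
Origin Karesta qualifies under the Solador–Karesta agreement and 49.04 is covered: preferential rate Free applies instead.
Duty = £91,005.24 × 0% = £0.00.
Line 2 (66.30, Durmark, 865 units, £124,023.70):
Base rate for 66.30 is 29.5%.
The additional-duty order on 66.30 targets Fenar, not Durmark; it does not apply.
Duty = £124,023.70 × 29.5% = £36,586.99.
Line 3 (63.38, Ilia, 2,953 kg, £242,559.42):
Code 63.38 is under a tariff-rate quota (threshold 4,807 kg). Quantity 2,953 kg is within the quota, so the in-quota rate 10% applies to the full value.
Duty = £242,559.42 × 10% = £24,255.94.
Line 4 (54.07, Karesta, 1,950 units, £457,099.50):
Base rate for 54.07 is £0.87/unit.
Origin Karesta is the FTA partner but 54.07 is not on the preference list; base rate stands.
Duty = 1,950 × £0.87 = £1,696.50.
Total = £0.00 + £36,586.99 + £24,255.94 + £1,696.50 = £62,539.43.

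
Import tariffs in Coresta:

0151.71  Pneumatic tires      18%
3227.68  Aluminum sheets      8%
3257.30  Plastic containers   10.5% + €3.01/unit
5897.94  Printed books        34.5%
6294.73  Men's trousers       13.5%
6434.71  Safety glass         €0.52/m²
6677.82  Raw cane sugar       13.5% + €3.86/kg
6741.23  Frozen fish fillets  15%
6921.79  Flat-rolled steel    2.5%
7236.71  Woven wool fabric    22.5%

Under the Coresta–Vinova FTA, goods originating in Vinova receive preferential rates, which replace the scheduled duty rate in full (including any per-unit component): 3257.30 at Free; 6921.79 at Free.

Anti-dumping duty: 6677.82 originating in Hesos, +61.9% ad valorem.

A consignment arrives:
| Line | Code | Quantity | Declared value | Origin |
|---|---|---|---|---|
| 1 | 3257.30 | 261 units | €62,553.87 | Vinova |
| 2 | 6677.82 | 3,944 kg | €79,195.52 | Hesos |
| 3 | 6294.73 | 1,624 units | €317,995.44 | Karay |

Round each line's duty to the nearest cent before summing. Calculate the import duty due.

Line 1 (3257.30, Vinova, 261 units, €62,553.87):
Base rate for 3257.30 is 10.5% + €3.01/unit.
Origin Vinova qualifies under the Coresta–Vinova agreement and 3257.30 is covered: preferential rate Free applies instead.
Duty = €62,553.87 × 0% = €0.00.
Line 2 (6677.82, Hesos, 3,944 kg, €79,195.52):
Base rate for 6677.82 is 13.5% + €3.86/kg.
Additional duty on 6677.82 from Hesos: +61.9%. Applied ad valorem rate: 13.5% + 61.9% = 75.4%.
Duty = €79,195.52 × 75.4% + 3,944 × €3.86 = €74,937.26.
Line 3 (6294.73, Karay, 1,624 units, €317,995.44):
Base rate for 6294.73 is 13.5%.
Duty = €317,995.44 × 13.5% = €42,929.38.
Total = €0.00 + €74,937.26 + €42,929.38 = €117,866.64.

€117,866.64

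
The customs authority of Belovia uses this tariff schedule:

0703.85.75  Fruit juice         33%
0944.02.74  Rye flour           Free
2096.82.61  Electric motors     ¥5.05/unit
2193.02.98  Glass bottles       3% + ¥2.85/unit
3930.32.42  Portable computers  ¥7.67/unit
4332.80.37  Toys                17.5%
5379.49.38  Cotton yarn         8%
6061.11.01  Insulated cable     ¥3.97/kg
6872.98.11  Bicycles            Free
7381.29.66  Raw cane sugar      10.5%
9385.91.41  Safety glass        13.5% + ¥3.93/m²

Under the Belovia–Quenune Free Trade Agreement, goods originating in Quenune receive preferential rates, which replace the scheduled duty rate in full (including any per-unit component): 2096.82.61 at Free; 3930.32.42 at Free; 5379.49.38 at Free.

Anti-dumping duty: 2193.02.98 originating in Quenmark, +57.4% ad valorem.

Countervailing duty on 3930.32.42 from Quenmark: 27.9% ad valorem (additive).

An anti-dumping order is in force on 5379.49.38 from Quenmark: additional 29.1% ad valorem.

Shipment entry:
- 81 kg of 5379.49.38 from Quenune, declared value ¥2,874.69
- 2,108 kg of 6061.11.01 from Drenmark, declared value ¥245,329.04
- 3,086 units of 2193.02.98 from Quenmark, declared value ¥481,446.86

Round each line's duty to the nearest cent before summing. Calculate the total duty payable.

Line 1 (5379.49.38, Quenune, 81 kg, ¥2,874.69):
Base rate for 5379.49.38 is 8%.
Origin Quenune qualifies under the Belovia–Quenune agreement and 5379.49.38 is covered: preferential rate Free applies instead.
The additional-duty order on 5379.49.38 targets Quenmark, not Quenune; it does not apply.
Duty = ¥2,874.69 × 0% = ¥0.00.
Line 2 (6061.11.01, Drenmark, 2,108 kg, ¥245,329.04):
Base rate for 6061.11.01 is ¥3.97/kg.
Duty = 2,108 × ¥3.97 = ¥8,368.76.
Line 3 (2193.02.98, Quenmark, 3,086 units, ¥481,446.86):
Base rate for 2193.02.98 is 3% + ¥2.85/unit.
Additional duty on 2193.02.98 from Quenmark: +57.4%. Applied ad valorem rate: 3% + 57.4% = 60.4%.
Duty = ¥481,446.86 × 60.4% + 3,086 × ¥2.85 = ¥299,589.00.
Total = ¥0.00 + ¥8,368.76 + ¥299,589.00 = ¥307,957.76.

¥307,957.76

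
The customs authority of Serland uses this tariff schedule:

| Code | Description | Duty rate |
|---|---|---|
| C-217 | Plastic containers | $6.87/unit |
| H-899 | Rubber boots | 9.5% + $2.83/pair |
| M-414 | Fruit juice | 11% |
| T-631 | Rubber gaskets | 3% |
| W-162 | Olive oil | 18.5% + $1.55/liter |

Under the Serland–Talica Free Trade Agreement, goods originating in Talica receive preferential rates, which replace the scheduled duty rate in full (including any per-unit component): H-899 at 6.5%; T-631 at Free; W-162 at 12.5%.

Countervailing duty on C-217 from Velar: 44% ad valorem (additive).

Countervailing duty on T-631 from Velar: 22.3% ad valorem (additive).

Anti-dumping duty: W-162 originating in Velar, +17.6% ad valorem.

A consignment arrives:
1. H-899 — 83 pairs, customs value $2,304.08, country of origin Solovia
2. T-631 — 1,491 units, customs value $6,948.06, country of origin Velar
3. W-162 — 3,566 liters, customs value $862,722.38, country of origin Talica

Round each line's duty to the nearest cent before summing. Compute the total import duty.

Line 1 (H-899, Solovia, 83 pairs, $2,304.08):
Base rate for H-899 is 9.5% + $2.83/pair.
H-899 has an FTA preferential rate, but origin Solovia is not Talica; base rate stands.
Duty = $2,304.08 × 9.5% + 83 × $2.83 = $453.78.
Line 2 (T-631, Velar, 1,491 units, $6,948.06):
Base rate for T-631 is 3%.
T-631 has an FTA preferential rate, but origin Velar is not Talica; base rate stands.
Additional duty on T-631 from Velar: +22.3%. Applied ad valorem rate: 3% + 22.3% = 25.3%.
Duty = $6,948.06 × 25.3% = $1,757.86.
Line 3 (W-162, Talica, 3,566 liters, $862,722.38):
Base rate for W-162 is 18.5% + $1.55/liter.
Origin Talica qualifies under the Serland–Talica agreement and W-162 is covered: preferential rate 12.5% applies instead.
The additional-duty order on W-162 targets Velar, not Talica; it does not apply.
Duty = $862,722.38 × 12.5% = $107,840.30.
Total = $453.78 + $1,757.86 + $107,840.30 = $110,051.94.

$110,051.94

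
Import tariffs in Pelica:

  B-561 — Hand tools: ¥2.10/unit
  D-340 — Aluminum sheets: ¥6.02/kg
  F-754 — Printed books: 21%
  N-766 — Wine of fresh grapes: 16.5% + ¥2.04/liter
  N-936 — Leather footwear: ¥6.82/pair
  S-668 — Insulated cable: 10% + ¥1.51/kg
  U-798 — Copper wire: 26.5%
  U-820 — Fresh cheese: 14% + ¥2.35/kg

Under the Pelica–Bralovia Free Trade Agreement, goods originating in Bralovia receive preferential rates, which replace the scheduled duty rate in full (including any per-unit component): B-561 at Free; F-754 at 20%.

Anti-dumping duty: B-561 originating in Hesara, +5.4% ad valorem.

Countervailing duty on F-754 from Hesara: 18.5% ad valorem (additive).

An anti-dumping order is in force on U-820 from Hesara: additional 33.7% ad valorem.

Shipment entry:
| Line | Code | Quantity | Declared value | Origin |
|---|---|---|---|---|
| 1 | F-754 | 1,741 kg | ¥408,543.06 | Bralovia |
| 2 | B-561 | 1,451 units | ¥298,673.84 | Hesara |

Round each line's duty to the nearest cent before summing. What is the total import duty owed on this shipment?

¥100,884.10

Line 1 (F-754, Bralovia, 1,741 kg, ¥408,543.06):
Base rate for F-754 is 21%.
Origin Bralovia qualifies under the Pelica–Bralovia agreement and F-754 is covered: preferential rate 20% applies instead.
The additional-duty order on F-754 targets Hesara, not Bralovia; it does not apply.
Duty = ¥408,543.06 × 20% = ¥81,708.61.
Line 2 (B-561, Hesara, 1,451 units, ¥298,673.84):
Base rate for B-561 is ¥2.10/unit.
B-561 has an FTA preferential rate, but origin Hesara is not Bralovia; base rate stands.
Additional duty on B-561 from Hesara: +5.4% ad valorem. Applied ad valorem rate = 5.4%.
Duty = ¥298,673.84 × 5.4% + 1,451 × ¥2.10 = ¥19,175.49.
Total = ¥81,708.61 + ¥19,175.49 = ¥100,884.10.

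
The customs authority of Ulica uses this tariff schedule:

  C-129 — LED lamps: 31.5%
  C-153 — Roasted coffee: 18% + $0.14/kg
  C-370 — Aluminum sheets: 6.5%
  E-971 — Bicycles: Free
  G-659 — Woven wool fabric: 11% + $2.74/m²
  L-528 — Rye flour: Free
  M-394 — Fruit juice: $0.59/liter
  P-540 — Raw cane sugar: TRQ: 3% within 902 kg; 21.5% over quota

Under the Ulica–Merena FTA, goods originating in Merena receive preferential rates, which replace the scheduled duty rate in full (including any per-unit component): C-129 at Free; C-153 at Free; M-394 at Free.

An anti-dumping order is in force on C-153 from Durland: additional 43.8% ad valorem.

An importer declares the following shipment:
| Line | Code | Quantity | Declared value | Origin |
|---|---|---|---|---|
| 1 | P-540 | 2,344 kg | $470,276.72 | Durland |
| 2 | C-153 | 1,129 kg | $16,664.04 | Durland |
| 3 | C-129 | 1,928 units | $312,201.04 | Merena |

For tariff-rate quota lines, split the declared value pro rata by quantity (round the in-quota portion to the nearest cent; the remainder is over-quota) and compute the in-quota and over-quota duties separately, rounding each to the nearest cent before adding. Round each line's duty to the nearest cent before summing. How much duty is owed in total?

Line 1 (P-540, Durland, 2,344 kg, $470,276.72):
Code P-540 is under a tariff-rate quota (threshold 902 kg). In-quota: 902 kg at 3%; over-quota: 1,442 kg at 21.5%.
Pro-rata value split: in-quota = $470,276.72 × 902/2,344 = $180,968.26; over-quota = $470,276.72 − $180,968.26 = $289,308.46.
In-quota duty = $180,968.26 × 3% = $5,429.05. Over-quota duty = $289,308.46 × 21.5% = $62,201.32.
Line duty = $5,429.05 + $62,201.32 = $67,630.37.
Line 2 (C-153, Durland, 1,129 kg, $16,664.04):
Base rate for C-153 is 18% + $0.14/kg.
C-153 has an FTA preferential rate, but origin Durland is not Merena; base rate stands.
Additional duty on C-153 from Durland: +43.8%. Applied ad valorem rate: 18% + 43.8% = 61.8%.
Duty = $16,664.04 × 61.8% + 1,129 × $0.14 = $10,456.44.
Line 3 (C-129, Merena, 1,928 units, $312,201.04):
Base rate for C-129 is 31.5%.
Origin Merena qualifies under the Ulica–Merena agreement and C-129 is covered: preferential rate Free applies instead.
Duty = $312,201.04 × 0% = $0.00.
Total = $67,630.37 + $10,456.44 + $0.00 = $78,086.81.

$78,086.81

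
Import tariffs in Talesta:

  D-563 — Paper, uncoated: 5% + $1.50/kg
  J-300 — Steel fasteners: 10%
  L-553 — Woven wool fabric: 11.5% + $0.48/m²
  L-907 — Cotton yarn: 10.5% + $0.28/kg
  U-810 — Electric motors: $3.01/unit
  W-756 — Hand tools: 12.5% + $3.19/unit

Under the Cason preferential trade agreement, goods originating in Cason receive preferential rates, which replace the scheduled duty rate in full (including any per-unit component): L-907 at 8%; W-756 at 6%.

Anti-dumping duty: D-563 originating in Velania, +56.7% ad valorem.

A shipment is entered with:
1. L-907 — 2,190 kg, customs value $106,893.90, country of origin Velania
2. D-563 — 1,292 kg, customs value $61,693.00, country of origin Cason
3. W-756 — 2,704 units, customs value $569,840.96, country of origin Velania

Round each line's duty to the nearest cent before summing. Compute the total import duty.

$96,715.59

Line 1 (L-907, Velania, 2,190 kg, $106,893.90):
Base rate for L-907 is 10.5% + $0.28/kg.
L-907 has an FTA preferential rate, but origin Velania is not Cason; base rate stands.
Duty = $106,893.90 × 10.5% + 2,190 × $0.28 = $11,837.06.
Line 2 (D-563, Cason, 1,292 kg, $61,693.00):
Base rate for D-563 is 5% + $1.50/kg.
Origin Cason is the FTA partner but D-563 is not on the preference list; base rate stands.
The additional-duty order on D-563 targets Velania, not Cason; it does not apply.
Duty = $61,693.00 × 5% + 1,292 × $1.50 = $5,022.65.
Line 3 (W-756, Velania, 2,704 units, $569,840.96):
Base rate for W-756 is 12.5% + $3.19/unit.
W-756 has an FTA preferential rate, but origin Velania is not Cason; base rate stands.
Duty = $569,840.96 × 12.5% + 2,704 × $3.19 = $79,855.88.
Total = $11,837.06 + $5,022.65 + $79,855.88 = $96,715.59.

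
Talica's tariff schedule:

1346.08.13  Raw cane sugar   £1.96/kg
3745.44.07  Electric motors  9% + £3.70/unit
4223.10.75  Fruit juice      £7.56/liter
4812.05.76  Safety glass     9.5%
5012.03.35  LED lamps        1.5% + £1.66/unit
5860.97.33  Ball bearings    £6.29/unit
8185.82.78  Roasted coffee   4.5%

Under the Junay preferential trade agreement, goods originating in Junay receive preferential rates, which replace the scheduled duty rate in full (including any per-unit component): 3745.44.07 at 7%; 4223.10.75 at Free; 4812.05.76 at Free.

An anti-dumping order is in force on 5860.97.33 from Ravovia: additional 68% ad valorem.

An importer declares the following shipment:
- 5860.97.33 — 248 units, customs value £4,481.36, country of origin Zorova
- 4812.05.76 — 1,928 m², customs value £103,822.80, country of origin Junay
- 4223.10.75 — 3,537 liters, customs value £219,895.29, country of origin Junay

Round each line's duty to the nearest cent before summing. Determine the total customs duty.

Line 1 (5860.97.33, Zorova, 248 units, £4,481.36):
Base rate for 5860.97.33 is £6.29/unit.
The additional-duty order on 5860.97.33 targets Ravovia, not Zorova; it does not apply.
Duty = 248 × £6.29 = £1,559.92.
Line 2 (4812.05.76, Junay, 1,928 m², £103,822.80):
Base rate for 4812.05.76 is 9.5%.
Origin Junay qualifies under the Talica–Junay agreement and 4812.05.76 is covered: preferential rate Free applies instead.
Duty = £103,822.80 × 0% = £0.00.
Line 3 (4223.10.75, Junay, 3,537 liters, £219,895.29):
Base rate for 4223.10.75 is £7.56/liter.
Origin Junay qualifies under the Talica–Junay agreement and 4223.10.75 is covered: preferential rate Free applies instead.
Duty = £219,895.29 × 0% = £0.00.
Total = £1,559.92 + £0.00 + £0.00 = £1,559.92.

£1,559.92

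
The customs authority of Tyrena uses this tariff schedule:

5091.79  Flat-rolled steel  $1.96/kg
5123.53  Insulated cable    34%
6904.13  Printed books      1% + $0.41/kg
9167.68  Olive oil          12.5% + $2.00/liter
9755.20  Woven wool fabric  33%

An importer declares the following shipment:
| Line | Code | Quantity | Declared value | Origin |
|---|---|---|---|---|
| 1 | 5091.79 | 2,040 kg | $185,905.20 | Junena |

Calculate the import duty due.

$3,998.40

Line 1 (5091.79, Junena, 2,040 kg, $185,905.20):
Base rate for 5091.79 is $1.96/kg.
Duty = 2,040 × $1.96 = $3,998.40.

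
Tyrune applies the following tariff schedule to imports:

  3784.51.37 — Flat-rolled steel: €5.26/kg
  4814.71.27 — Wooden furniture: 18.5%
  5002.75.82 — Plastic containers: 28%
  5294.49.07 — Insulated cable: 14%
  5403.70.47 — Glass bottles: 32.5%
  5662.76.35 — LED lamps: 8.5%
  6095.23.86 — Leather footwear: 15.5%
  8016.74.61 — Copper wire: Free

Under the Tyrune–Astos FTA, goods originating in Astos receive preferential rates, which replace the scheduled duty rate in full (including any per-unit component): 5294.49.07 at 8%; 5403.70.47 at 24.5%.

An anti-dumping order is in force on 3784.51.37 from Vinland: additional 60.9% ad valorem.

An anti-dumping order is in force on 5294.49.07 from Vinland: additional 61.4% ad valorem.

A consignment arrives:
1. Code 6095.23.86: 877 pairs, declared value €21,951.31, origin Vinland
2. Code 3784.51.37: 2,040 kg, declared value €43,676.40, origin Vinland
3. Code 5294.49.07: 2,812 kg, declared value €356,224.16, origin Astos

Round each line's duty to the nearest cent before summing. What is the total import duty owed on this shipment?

€69,229.71

Line 1 (6095.23.86, Vinland, 877 pairs, €21,951.31):
Base rate for 6095.23.86 is 15.5%.
Duty = €21,951.31 × 15.5% = €3,402.45.
Line 2 (3784.51.37, Vinland, 2,040 kg, €43,676.40):
Base rate for 3784.51.37 is €5.26/kg.
Additional duty on 3784.51.37 from Vinland: +60.9% ad valorem. Applied ad valorem rate = 60.9%.
Duty = €43,676.40 × 60.9% + 2,040 × €5.26 = €37,329.33.
Line 3 (5294.49.07, Astos, 2,812 kg, €356,224.16):
Base rate for 5294.49.07 is 14%.
Origin Astos qualifies under the Tyrune–Astos agreement and 5294.49.07 is covered: preferential rate 8% applies instead.
The additional-duty order on 5294.49.07 targets Vinland, not Astos; it does not apply.
Duty = €356,224.16 × 8% = €28,497.93.
Total = €3,402.45 + €37,329.33 + €28,497.93 = €69,229.71.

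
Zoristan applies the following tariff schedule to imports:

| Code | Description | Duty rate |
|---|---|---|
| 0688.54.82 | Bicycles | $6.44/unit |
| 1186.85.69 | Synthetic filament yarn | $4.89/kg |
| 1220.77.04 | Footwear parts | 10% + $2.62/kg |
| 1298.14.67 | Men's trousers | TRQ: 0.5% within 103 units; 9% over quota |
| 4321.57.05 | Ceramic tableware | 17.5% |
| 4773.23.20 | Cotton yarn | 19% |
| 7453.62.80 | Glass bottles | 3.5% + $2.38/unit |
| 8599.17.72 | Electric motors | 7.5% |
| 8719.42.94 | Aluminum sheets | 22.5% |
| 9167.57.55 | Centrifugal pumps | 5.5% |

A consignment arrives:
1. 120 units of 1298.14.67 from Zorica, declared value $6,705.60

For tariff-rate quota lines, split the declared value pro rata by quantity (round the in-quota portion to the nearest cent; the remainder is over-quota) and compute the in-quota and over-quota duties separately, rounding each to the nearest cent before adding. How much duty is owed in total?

Line 1 (1298.14.67, Zorica, 120 units, $6,705.60):
Code 1298.14.67 is under a tariff-rate quota (threshold 103 units). In-quota: 103 units at 0.5%; over-quota: 17 units at 9%.
Pro-rata value split: in-quota = $6,705.60 × 103/120 = $5,755.64; over-quota = $6,705.60 − $5,755.64 = $949.96.
In-quota duty = $5,755.64 × 0.5% = $28.78. Over-quota duty = $949.96 × 9% = $85.50.
Line duty = $28.78 + $85.50 = $114.28.

$114.28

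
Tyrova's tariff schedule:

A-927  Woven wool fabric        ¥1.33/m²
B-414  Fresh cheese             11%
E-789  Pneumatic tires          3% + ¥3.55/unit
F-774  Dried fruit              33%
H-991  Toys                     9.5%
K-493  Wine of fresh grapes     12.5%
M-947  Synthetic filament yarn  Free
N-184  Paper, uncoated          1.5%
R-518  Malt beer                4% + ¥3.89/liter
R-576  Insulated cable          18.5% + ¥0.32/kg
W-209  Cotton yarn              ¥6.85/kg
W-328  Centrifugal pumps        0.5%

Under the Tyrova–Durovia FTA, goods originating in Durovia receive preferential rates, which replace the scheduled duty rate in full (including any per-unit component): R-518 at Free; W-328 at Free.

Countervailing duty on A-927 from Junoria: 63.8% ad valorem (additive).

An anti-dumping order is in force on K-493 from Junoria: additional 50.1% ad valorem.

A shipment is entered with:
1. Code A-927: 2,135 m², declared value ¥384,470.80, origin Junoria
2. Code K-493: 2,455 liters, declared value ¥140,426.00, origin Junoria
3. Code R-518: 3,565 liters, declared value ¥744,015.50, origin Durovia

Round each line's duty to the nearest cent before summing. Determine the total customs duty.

¥336,038.60

Line 1 (A-927, Junoria, 2,135 m², ¥384,470.80):
Base rate for A-927 is ¥1.33/m².
Additional duty on A-927 from Junoria: +63.8% ad valorem. Applied ad valorem rate = 63.8%.
Duty = ¥384,470.80 × 63.8% + 2,135 × ¥1.33 = ¥248,131.92.
Line 2 (K-493, Junoria, 2,455 liters, ¥140,426.00):
Base rate for K-493 is 12.5%.
Additional duty on K-493 from Junoria: +50.1%. Applied ad valorem rate: 12.5% + 50.1% = 62.6%.
Duty = ¥140,426.00 × 62.6% = ¥87,906.68.
Line 3 (R-518, Durovia, 3,565 liters, ¥744,015.50):
Base rate for R-518 is 4% + ¥3.89/liter.
Origin Durovia qualifies under the Tyrova–Durovia agreement and R-518 is covered: preferential rate Free applies instead.
Duty = ¥744,015.50 × 0% = ¥0.00.
Total = ¥248,131.92 + ¥87,906.68 + ¥0.00 = ¥336,038.60.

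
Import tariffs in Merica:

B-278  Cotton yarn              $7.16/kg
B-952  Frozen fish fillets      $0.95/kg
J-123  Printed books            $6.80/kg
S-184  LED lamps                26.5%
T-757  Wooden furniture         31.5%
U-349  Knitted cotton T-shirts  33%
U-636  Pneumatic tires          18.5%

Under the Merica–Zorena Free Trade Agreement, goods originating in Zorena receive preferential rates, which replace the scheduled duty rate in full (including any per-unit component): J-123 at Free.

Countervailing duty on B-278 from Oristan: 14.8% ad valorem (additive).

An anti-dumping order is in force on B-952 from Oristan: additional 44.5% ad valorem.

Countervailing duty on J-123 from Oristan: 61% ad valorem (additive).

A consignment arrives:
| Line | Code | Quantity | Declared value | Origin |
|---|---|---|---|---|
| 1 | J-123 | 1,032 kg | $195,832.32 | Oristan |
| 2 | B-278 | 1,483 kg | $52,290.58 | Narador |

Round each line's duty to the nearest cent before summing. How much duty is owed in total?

$137,093.60

Line 1 (J-123, Oristan, 1,032 kg, $195,832.32):
Base rate for J-123 is $6.80/kg.
J-123 has an FTA preferential rate, but origin Oristan is not Zorena; base rate stands.
Additional duty on J-123 from Oristan: +61% ad valorem. Applied ad valorem rate = 61%.
Duty = $195,832.32 × 61% + 1,032 × $6.80 = $126,475.32.
Line 2 (B-278, Narador, 1,483 kg, $52,290.58):
Base rate for B-278 is $7.16/kg.
The additional-duty order on B-278 targets Oristan, not Narador; it does not apply.
Duty = 1,483 × $7.16 = $10,618.28.
Total = $126,475.32 + $10,618.28 = $137,093.60.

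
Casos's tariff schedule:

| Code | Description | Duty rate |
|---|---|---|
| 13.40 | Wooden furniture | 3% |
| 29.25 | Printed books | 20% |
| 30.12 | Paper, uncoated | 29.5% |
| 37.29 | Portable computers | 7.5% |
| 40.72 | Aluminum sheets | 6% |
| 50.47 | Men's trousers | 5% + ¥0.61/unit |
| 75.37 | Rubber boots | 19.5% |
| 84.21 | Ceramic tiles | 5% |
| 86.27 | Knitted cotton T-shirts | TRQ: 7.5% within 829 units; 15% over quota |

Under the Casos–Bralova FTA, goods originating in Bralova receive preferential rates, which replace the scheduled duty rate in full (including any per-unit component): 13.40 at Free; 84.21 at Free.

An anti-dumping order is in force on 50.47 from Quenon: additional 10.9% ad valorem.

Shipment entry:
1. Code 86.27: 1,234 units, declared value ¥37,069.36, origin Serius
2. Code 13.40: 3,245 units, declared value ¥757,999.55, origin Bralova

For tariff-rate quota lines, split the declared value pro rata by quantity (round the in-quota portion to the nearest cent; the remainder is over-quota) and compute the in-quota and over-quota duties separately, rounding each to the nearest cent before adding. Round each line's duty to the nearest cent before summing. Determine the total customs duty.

Line 1 (86.27, Serius, 1,234 units, ¥37,069.36):
Code 86.27 is under a tariff-rate quota (threshold 829 units). In-quota: 829 units at 7.5%; over-quota: 405 units at 15%.
Pro-rata value split: in-quota = ¥37,069.36 × 829/1,234 = ¥24,903.16; over-quota = ¥37,069.36 − ¥24,903.16 = ¥12,166.20.
In-quota duty = ¥24,903.16 × 7.5% = ¥1,867.74. Over-quota duty = ¥12,166.20 × 15% = ¥1,824.93.
Line duty = ¥1,867.74 + ¥1,824.93 = ¥3,692.67.
Line 2 (13.40, Bralova, 3,245 units, ¥757,999.55):
Base rate for 13.40 is 3%.
Origin Bralova qualifies under the Casos–Bralova agreement and 13.40 is covered: preferential rate Free applies instead.
Duty = ¥757,999.55 × 0% = ¥0.00.
Total = ¥3,692.67 + ¥0.00 = ¥3,692.67.

¥3,692.67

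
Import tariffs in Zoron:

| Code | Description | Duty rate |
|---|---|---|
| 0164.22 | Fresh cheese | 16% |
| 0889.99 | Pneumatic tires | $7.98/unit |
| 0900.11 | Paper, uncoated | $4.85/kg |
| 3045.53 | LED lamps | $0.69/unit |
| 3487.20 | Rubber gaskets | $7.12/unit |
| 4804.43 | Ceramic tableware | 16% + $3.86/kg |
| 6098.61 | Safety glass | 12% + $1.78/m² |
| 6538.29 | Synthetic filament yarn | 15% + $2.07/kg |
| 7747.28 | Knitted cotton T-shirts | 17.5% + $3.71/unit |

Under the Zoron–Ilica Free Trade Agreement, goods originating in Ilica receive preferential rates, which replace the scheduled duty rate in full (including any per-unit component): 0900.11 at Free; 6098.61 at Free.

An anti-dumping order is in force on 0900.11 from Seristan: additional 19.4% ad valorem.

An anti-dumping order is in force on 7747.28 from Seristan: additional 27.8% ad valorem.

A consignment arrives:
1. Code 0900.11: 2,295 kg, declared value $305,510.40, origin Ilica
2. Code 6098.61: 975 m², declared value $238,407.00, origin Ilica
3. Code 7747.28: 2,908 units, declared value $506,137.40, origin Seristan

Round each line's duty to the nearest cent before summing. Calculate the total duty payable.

Line 1 (0900.11, Ilica, 2,295 kg, $305,510.40):
Base rate for 0900.11 is $4.85/kg.
Origin Ilica qualifies under the Zoron–Ilica agreement and 0900.11 is covered: preferential rate Free applies instead.
The additional-duty order on 0900.11 targets Seristan, not Ilica; it does not apply.
Duty = $305,510.40 × 0% = $0.00.
Line 2 (6098.61, Ilica, 975 m², $238,407.00):
Base rate for 6098.61 is 12% + $1.78/m².
Origin Ilica qualifies under the Zoron–Ilica agreement and 6098.61 is covered: preferential rate Free applies instead.
Duty = $238,407.00 × 0% = $0.00.
Line 3 (7747.28, Seristan, 2,908 units, $506,137.40):
Base rate for 7747.28 is 17.5% + $3.71/unit.
Additional duty on 7747.28 from Seristan: +27.8%. Applied ad valorem rate: 17.5% + 27.8% = 45.3%.
Duty = $506,137.40 × 45.3% + 2,908 × $3.71 = $240,068.92.
Total = $0.00 + $0.00 + $240,068.92 = $240,068.92.

$240,068.92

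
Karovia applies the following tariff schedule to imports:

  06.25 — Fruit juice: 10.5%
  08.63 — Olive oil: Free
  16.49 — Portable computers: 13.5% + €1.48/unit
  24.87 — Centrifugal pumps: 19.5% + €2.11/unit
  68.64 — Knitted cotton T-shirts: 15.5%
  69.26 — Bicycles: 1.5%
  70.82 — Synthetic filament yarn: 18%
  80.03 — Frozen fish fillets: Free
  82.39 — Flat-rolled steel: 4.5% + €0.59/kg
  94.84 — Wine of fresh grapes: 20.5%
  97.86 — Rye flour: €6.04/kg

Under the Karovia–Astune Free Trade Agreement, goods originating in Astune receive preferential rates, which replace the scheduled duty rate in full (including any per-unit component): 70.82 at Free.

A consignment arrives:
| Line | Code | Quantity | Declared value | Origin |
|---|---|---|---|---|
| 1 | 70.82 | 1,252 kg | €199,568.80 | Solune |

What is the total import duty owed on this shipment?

Line 1 (70.82, Solune, 1,252 kg, €199,568.80):
Base rate for 70.82 is 18%.
70.82 has an FTA preferential rate, but origin Solune is not Astune; base rate stands.
Duty = €199,568.80 × 18% = €35,922.38.

€35,922.38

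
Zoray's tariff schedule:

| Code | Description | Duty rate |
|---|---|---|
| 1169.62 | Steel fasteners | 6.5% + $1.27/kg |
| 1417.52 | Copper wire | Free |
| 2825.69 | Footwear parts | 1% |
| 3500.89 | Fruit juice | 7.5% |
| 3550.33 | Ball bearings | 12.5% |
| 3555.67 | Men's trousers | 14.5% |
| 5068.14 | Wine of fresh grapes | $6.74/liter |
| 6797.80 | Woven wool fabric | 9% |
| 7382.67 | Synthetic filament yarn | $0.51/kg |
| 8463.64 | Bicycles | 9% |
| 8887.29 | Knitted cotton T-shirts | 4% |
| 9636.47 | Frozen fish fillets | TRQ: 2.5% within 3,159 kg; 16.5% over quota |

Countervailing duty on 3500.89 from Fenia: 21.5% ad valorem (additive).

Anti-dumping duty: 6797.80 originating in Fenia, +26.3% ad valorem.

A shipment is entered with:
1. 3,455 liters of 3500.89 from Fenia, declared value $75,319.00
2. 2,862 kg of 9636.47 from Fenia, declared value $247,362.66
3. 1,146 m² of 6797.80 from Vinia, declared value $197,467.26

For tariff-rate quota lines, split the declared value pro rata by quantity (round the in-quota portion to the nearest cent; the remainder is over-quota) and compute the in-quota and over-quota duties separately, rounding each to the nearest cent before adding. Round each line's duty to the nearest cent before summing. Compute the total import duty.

Line 1 (3500.89, Fenia, 3,455 liters, $75,319.00):
Base rate for 3500.89 is 7.5%.
Additional duty on 3500.89 from Fenia: +21.5%. Applied ad valorem rate: 7.5% + 21.5% = 29%.
Duty = $75,319.00 × 29% = $21,842.51.
Line 2 (9636.47, Fenia, 2,862 kg, $247,362.66):
Code 9636.47 is under a tariff-rate quota (threshold 3,159 kg). Quantity 2,862 kg is within the quota, so the in-quota rate 2.5% applies to the full value.
Duty = $247,362.66 × 2.5% = $6,184.07.
Line 3 (6797.80, Vinia, 1,146 m², $197,467.26):
Base rate for 6797.80 is 9%.
The additional-duty order on 6797.80 targets Fenia, not Vinia; it does not apply.
Duty = $197,467.26 × 9% = $17,772.05.
Total = $21,842.51 + $6,184.07 + $17,772.05 = $45,798.63.

$45,798.63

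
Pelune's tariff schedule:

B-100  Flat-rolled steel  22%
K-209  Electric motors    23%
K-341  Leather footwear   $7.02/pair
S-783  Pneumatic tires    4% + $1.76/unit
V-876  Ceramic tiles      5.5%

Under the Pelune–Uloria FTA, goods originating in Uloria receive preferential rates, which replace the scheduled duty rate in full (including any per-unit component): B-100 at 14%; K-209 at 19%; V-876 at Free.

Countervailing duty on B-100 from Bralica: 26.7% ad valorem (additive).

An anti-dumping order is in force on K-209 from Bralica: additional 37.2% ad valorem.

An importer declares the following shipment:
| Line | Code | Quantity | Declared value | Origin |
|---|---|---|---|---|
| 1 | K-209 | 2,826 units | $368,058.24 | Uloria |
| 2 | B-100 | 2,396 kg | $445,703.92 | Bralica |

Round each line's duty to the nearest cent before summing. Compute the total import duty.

$286,988.88

Line 1 (K-209, Uloria, 2,826 units, $368,058.24):
Base rate for K-209 is 23%.
Origin Uloria qualifies under the Pelune–Uloria agreement and K-209 is covered: preferential rate 19% applies instead.
The additional-duty order on K-209 targets Bralica, not Uloria; it does not apply.
Duty = $368,058.24 × 19% = $69,931.07.
Line 2 (B-100, Bralica, 2,396 kg, $445,703.92):
Base rate for B-100 is 22%.
B-100 has an FTA preferential rate, but origin Bralica is not Uloria; base rate stands.
Additional duty on B-100 from Bralica: +26.7%. Applied ad valorem rate: 22% + 26.7% = 48.7%.
Duty = $445,703.92 × 48.7% = $217,057.81.
Total = $69,931.07 + $217,057.81 = $286,988.88.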